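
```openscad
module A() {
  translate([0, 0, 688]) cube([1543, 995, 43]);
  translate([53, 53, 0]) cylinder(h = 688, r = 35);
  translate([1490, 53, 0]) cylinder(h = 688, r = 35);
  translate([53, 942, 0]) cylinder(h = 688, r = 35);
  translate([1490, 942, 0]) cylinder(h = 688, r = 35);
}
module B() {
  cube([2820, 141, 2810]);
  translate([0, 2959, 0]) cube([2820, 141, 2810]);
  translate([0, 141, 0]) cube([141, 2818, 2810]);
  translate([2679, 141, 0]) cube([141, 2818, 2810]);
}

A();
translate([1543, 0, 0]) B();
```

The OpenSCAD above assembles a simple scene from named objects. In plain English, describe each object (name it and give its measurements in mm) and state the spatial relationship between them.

A is a rectangular dining table. The top is 1543×995×43 mm with its upper surface at z = 731 mm. It stands on four round legs of 70 mm diameter, each leg's bounding box inset 18 mm from the nearest pair of top edges, running from the floor to the underside of the top.

B is the wall frame of a small rectangular building: four walls, each 2810 mm tall and 141 mm thick, enclosing a footprint 2820 mm (x) by 3100 mm (y) outside-to-outside, with no floor or roof. The front and back walls (the −y and +y sides) span the full width; the two side walls fit between them.

The house frame is against the table's +x side, with their −y faces flush.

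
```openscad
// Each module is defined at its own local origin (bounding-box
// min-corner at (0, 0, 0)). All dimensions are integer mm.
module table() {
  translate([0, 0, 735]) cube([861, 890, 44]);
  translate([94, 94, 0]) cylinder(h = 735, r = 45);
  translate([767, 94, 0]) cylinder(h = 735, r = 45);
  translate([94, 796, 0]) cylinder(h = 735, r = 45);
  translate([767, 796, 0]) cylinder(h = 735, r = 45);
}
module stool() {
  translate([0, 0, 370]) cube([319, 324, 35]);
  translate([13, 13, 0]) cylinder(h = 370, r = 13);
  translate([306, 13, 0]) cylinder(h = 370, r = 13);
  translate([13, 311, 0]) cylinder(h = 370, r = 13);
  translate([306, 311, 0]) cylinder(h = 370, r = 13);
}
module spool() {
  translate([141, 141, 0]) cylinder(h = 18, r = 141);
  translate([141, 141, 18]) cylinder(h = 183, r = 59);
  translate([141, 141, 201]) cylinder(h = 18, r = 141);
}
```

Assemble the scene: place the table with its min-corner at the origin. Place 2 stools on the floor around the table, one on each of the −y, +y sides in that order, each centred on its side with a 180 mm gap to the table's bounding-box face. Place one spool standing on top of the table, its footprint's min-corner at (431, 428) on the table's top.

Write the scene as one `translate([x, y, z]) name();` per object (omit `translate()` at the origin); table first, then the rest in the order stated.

table();
translate([271, -504, 0]) stool();
translate([271, 1070, 0]) stool();
translate([431, 428, 779]) spool();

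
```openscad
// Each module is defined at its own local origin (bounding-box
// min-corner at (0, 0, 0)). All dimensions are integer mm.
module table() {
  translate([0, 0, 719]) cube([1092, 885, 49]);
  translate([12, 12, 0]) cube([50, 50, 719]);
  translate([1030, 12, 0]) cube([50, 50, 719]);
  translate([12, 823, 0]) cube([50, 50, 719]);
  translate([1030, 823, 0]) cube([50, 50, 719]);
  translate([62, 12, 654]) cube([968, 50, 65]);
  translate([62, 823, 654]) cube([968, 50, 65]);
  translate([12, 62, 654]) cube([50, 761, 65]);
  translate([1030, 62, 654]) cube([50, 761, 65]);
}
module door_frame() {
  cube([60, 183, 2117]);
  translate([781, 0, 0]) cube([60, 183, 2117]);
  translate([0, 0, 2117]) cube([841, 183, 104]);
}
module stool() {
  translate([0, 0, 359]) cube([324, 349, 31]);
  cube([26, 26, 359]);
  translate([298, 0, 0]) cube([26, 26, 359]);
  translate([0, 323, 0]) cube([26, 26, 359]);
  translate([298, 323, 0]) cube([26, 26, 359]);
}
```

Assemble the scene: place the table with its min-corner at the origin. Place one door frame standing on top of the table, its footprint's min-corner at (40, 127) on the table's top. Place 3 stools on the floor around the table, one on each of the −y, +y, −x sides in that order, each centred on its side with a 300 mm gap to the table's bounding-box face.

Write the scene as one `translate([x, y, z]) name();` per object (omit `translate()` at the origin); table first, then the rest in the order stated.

table();
translate([40, 127, 768]) door_frame();
translate([384, -649, 0]) stool();
translate([384, 1185, 0]) stool();
translate([-624, 268, 0]) stool();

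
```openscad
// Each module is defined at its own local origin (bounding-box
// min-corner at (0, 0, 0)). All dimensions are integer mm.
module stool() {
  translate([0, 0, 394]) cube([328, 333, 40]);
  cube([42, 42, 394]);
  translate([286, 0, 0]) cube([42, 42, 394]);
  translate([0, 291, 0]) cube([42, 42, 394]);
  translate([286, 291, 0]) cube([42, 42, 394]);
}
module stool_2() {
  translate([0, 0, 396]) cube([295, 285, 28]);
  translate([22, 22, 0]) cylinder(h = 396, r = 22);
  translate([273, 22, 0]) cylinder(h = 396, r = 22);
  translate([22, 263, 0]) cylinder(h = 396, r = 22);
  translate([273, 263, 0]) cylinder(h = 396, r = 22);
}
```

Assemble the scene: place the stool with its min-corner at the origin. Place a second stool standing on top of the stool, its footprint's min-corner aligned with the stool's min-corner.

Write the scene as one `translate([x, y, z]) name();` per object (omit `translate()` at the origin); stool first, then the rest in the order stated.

stool();
translate([0, 0, 434]) stool_2();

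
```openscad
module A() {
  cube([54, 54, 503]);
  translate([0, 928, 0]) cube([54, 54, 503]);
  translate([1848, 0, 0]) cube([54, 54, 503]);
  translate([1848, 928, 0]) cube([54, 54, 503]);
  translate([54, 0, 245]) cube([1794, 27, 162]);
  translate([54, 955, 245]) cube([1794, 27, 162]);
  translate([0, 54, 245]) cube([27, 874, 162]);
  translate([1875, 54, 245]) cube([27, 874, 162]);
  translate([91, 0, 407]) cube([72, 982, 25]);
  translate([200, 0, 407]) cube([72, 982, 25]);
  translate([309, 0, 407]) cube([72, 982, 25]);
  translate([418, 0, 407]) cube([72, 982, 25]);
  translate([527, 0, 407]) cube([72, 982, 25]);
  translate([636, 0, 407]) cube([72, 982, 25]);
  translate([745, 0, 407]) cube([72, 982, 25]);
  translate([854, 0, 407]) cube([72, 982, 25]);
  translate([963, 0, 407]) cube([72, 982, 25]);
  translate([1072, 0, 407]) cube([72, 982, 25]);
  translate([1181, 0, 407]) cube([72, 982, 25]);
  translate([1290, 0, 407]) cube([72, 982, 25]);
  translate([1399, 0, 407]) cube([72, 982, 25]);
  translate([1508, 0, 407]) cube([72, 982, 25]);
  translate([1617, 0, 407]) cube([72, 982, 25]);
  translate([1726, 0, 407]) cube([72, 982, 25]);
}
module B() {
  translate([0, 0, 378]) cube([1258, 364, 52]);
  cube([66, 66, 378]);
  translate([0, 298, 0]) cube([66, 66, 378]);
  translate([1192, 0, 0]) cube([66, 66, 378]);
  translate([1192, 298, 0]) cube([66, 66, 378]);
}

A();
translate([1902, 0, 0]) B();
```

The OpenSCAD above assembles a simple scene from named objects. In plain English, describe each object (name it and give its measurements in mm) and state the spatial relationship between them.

A is a bed frame 1902 mm long (x) by 982 mm wide (y). Four 54×54 mm corner posts, 503 mm tall, at the corners of the footprint. Four rails of 27 mm thickness and 162 mm height run between adjacent posts with their undersides at z = 245 mm, their outer faces flush with the outside of the frame (the two x-running rails run between the posts' inner faces; the two y-running rails run between the posts' inner faces). 16 slats, each 72 mm wide (x) and 25 mm thick, lie across the top of the two x-running rails, running the full 982 mm width of the frame in y; the slats are evenly spaced along x between the inner faces of the end posts with equal gaps (rounded down to the nearest mm) at the −x end and between each pair — any rounding remainder accumulates at the +x end.

B is a long wooden bench with a 1258 mm (x) × 364 mm (y) seat, 52 mm thick, its top surface 430 mm above the floor. Four 66 mm square legs at the seat corners, flush with the edges, run from z = 0 to the seat underside.

The bench is against the bed frame's +x side, with their −y faces flush.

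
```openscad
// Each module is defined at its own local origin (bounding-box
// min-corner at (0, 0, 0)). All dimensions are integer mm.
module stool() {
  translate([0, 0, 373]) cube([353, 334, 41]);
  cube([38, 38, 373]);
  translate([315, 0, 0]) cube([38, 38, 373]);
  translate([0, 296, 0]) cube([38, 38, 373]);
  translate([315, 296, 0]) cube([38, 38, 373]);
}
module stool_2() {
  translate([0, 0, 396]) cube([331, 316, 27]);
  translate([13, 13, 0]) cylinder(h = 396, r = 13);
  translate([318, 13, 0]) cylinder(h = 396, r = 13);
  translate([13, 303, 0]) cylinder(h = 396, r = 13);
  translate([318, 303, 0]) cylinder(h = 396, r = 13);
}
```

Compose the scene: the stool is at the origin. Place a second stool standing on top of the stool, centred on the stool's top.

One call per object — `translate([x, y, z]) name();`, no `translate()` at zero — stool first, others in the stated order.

stool();
translate([11, 9, 414]) stool_2();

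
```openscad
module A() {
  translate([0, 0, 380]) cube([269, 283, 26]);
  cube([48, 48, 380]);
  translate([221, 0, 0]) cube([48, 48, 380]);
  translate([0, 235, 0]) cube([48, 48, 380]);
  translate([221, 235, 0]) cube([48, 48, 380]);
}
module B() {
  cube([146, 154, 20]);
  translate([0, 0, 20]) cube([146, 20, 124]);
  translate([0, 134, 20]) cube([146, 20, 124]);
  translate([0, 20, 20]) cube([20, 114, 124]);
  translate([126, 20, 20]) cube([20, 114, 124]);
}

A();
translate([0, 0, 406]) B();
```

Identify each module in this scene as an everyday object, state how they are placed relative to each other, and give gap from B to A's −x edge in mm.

A is a stool. B is an open box. The open box is on top of the stool. The gap from the open box to the stool's −x edge is 0 mm.

The open box's min-x is at 0; the stool's min-x is 0; gap = 0 mm.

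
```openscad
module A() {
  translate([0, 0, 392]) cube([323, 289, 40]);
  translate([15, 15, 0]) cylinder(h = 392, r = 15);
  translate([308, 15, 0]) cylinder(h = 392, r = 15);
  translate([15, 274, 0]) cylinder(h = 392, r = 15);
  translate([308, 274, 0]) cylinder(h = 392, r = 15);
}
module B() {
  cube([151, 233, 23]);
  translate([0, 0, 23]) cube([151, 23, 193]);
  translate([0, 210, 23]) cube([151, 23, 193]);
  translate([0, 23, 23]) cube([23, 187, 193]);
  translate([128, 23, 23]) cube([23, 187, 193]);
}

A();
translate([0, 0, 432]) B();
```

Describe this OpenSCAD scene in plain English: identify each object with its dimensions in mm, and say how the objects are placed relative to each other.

A is a simple wooden stool: a rectangular seat 323 mm (x) by 289 mm (y), 40 mm thick, top face at z = 432 mm, on four round legs, each 30 mm in diameter. The legs rest on z = 0, each leg's axis is inset half a diameter from the nearest pair of seat edges (so the leg's bounding box is flush with the corner).

B is an open-topped rectangular box: outside dimensions 151×233×216 mm, with a uniform wall and base thickness of 23 mm. The base is a full 151×233 slab on the floor; four walls sit on top of the base. The front and back walls (the −y and +y sides) span the full width; the two side walls fit between them.

The open box is on top of the stool.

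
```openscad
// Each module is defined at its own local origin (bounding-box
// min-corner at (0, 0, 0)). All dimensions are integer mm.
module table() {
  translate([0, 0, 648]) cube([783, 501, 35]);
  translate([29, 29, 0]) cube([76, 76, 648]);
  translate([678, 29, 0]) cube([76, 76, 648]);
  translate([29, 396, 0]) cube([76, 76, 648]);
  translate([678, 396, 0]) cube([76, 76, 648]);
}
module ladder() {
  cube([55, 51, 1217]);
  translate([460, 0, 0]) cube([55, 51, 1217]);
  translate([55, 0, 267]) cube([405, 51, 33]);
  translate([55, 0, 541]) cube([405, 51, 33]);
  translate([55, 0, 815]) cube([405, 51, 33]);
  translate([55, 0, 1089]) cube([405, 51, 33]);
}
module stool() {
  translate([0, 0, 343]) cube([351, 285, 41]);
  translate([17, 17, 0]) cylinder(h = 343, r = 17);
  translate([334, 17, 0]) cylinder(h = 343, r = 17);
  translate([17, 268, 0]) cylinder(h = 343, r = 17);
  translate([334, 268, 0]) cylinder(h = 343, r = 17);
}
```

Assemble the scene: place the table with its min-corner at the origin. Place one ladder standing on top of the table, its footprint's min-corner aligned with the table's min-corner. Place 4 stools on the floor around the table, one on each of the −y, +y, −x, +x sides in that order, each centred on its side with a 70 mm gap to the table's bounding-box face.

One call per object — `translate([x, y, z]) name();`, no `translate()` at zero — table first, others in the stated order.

table();
translate([0, 0, 683]) ladder();
translate([216, -355, 0]) stool();
translate([216, 571, 0]) stool();
translate([-421, 108, 0]) stool();
translate([853, 108, 0]) stool();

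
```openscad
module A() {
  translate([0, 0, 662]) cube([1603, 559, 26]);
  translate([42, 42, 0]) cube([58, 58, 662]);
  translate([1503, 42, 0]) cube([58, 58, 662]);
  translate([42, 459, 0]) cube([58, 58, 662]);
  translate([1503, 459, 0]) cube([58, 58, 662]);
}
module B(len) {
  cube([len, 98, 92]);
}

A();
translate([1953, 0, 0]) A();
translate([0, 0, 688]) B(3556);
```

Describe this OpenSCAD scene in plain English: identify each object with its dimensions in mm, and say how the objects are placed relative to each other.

A is a table with a 1603×559 mm rectangular top, 26 mm thick, top surface at z = 688 mm, supported by four 58×58 mm square legs, each inset 42 mm from the nearest pair of top edges, running from the floor.

B is a rectangular beam 3556 mm long (x), 98 mm deep (y), 92 mm thick (z).

The beam spans the tops of two tables placed 350 mm apart, resting at z = 688 mm.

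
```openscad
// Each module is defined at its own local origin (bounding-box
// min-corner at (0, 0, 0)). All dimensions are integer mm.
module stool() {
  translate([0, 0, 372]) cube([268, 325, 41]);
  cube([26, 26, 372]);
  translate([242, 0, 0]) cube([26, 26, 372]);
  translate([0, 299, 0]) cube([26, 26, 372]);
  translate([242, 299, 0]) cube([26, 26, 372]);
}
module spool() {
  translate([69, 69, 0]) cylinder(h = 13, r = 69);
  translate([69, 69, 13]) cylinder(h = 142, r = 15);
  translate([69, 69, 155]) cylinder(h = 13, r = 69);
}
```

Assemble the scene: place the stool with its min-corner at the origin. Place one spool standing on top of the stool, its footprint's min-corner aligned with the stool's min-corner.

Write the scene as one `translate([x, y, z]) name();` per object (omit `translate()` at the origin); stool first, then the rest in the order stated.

stool();
translate([0, 0, 413]) spool();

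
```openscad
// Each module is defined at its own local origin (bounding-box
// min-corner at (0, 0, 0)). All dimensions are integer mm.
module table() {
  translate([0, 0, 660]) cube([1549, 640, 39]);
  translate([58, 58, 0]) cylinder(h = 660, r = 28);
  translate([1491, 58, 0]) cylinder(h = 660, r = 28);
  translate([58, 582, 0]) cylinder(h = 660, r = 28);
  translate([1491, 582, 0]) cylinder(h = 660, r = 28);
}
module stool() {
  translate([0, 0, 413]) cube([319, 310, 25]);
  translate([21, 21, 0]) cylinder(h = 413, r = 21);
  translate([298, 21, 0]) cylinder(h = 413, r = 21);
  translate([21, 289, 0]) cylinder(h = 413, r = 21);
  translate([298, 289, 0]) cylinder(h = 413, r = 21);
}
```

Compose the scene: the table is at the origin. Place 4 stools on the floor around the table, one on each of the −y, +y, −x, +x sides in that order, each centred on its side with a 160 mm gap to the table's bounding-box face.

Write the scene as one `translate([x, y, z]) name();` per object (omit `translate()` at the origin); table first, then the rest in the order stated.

table();
translate([615, -470, 0]) stool();
translate([615, 800, 0]) stool();
translate([-479, 165, 0]) stool();
translate([1709, 165, 0]) stool();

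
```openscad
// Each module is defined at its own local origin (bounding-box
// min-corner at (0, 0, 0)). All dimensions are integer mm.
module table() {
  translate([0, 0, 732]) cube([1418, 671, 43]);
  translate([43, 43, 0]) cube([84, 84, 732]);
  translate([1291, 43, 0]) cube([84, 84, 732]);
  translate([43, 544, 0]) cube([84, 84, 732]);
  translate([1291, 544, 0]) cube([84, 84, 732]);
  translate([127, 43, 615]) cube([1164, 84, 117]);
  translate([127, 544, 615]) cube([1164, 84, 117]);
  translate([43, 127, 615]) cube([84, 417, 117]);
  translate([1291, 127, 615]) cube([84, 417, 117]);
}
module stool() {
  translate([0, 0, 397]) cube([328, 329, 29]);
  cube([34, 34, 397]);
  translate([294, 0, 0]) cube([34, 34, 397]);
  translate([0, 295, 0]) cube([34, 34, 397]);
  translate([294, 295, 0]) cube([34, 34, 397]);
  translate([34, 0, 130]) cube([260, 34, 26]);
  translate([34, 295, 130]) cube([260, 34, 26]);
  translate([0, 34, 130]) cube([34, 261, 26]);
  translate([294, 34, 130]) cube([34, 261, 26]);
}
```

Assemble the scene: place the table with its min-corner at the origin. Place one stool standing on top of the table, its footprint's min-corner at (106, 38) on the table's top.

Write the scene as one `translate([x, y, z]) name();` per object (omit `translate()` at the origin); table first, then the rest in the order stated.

table();
translate([106, 38, 775]) stool();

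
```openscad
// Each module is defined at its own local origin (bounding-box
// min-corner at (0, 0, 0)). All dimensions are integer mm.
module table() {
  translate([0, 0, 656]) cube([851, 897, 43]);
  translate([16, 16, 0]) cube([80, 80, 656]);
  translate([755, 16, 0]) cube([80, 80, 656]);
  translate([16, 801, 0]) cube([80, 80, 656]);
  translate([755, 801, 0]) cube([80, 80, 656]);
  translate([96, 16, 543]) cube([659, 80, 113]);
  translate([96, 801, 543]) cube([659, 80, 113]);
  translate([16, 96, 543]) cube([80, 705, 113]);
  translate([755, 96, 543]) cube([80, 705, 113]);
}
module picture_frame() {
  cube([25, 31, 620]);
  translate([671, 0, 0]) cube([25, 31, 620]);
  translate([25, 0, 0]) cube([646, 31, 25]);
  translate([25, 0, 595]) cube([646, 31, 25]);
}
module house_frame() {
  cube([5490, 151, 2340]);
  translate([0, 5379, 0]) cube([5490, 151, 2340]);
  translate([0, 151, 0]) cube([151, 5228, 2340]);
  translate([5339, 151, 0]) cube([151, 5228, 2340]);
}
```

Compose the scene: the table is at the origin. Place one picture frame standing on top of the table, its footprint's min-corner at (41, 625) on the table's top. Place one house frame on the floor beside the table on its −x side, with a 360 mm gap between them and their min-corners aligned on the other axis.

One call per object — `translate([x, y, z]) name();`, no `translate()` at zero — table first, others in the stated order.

table();
translate([41, 625, 699]) picture_frame();
translate([-5850, 0, 0]) house_frame();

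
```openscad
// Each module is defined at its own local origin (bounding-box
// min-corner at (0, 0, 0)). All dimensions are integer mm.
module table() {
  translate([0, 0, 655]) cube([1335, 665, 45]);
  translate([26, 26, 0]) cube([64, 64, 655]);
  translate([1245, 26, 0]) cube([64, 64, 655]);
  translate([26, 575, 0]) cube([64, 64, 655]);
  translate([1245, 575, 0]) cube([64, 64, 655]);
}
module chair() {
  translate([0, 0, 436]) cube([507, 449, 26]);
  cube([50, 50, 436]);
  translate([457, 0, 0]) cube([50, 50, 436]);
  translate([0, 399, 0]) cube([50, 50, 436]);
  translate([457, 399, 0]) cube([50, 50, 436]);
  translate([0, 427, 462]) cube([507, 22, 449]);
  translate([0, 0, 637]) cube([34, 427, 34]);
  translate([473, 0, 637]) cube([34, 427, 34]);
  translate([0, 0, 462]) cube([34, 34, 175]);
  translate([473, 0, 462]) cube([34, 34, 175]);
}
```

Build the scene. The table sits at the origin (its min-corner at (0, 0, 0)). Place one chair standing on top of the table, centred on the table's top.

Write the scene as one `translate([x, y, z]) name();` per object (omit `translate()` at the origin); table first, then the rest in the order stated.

table();
translate([414, 108, 700]) chair();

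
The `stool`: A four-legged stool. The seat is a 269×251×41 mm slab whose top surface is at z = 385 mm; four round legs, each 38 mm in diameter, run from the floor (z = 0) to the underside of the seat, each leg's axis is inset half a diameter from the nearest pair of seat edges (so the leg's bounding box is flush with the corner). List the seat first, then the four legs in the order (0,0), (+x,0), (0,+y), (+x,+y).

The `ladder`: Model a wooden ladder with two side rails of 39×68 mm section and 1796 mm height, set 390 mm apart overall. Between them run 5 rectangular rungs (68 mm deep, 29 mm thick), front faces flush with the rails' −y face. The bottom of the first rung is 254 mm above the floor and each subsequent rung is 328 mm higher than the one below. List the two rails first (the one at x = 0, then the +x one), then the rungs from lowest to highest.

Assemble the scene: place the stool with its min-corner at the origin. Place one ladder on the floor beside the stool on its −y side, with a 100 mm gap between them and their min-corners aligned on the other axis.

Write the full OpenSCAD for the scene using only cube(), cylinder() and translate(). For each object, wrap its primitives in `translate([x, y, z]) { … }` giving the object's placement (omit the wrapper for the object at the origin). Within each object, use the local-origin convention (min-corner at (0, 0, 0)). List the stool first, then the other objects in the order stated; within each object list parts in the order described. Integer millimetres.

translate([0, 0, 344]) cube([269, 251, 41]);
translate([19, 19, 0]) cylinder(h = 344, r = 19);
translate([250, 19, 0]) cylinder(h = 344, r = 19);
translate([19, 232, 0]) cylinder(h = 344, r = 19);
translate([250, 232, 0]) cylinder(h = 344, r = 19);
translate([0, -168, 0]) {
  cube([39, 68, 1796]);
  translate([351, 0, 0]) cube([39, 68, 1796]);
  translate([39, 0, 254]) cube([312, 68, 29]);
  translate([39, 0, 582]) cube([312, 68, 29]);
  translate([39, 0, 910]) cube([312, 68, 29]);
  translate([39, 0, 1238]) cube([312, 68, 29]);
  translate([39, 0, 1566]) cube([312, 68, 29]);
}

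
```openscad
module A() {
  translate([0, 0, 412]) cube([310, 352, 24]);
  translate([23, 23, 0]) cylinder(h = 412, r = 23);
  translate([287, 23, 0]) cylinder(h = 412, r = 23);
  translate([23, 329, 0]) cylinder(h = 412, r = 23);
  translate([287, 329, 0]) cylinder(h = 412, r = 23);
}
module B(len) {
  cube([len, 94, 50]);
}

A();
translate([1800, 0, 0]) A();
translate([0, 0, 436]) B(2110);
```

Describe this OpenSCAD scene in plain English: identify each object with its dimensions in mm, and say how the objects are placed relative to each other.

A is a simple wooden stool: a rectangular seat 310 mm (x) by 352 mm (y), 24 mm thick, top face at z = 436 mm, on four round legs, each 46 mm in diameter. The legs rest on z = 0, each leg's axis is inset half a diameter from the nearest pair of seat edges (so the leg's bounding box is flush with the corner).

B is a rectangular beam 2110 mm long (x), 94 mm deep (y), 50 mm thick (z).

The beam spans the tops of two stools placed 1490 mm apart, resting at z = 436 mm.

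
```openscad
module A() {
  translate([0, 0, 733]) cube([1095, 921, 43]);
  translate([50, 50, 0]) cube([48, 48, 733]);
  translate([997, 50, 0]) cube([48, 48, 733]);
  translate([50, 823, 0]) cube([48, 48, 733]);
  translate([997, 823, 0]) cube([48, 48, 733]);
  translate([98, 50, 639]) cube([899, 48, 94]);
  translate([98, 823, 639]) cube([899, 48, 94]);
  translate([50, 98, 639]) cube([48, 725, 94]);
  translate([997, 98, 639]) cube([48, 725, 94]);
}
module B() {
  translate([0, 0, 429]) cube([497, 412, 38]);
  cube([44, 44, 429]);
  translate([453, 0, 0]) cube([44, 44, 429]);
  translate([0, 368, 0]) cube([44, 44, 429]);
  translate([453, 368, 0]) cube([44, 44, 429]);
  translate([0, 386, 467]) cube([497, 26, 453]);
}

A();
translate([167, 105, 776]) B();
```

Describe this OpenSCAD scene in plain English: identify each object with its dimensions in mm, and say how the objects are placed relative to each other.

A is a table with a 1095×921 mm rectangular top, 43 mm thick, top surface at z = 776 mm, supported by four 48×48 mm square legs, each inset 50 mm from the nearest pair of top edges, running from the floor. Four apron rails, 48 mm thick and 94 mm tall, run between adjacent legs with their top edges flush with the underside of the top and their outer faces flush with the legs' outer faces.

B is a chair. The seat is a 497×412×38 mm slab with its top at z = 467 mm, on four 44×44 mm corner legs (flush with the seat edges, standing on z = 0). A flat backrest 26 mm thick, 453 mm tall, spans the full seat width and rises from the seat top along its +y edge, rear face flush with the rear of the seat.

The chair is on top of the table.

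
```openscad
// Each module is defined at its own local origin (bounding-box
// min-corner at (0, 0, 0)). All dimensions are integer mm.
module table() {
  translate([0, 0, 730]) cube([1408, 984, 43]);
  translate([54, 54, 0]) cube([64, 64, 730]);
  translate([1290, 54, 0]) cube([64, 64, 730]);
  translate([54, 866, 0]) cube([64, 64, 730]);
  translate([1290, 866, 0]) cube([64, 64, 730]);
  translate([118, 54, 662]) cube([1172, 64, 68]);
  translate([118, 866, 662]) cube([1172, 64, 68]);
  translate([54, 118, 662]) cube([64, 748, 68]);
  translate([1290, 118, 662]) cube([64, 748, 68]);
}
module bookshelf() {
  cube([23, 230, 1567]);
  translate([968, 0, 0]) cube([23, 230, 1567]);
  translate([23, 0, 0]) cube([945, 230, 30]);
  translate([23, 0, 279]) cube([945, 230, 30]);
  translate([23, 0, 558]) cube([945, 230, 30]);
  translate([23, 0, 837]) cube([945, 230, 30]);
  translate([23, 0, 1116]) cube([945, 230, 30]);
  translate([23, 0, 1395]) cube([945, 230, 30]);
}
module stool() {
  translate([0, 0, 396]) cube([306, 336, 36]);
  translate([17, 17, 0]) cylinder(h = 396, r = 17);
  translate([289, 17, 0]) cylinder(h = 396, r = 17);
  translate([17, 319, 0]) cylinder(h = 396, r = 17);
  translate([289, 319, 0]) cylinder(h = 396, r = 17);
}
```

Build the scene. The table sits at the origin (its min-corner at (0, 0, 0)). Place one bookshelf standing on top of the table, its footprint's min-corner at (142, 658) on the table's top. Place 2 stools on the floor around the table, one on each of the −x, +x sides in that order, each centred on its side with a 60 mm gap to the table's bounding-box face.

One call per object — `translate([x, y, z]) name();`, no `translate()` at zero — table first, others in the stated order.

table();
translate([142, 658, 773]) bookshelf();
translate([-366, 324, 0]) stool();
translate([1468, 324, 0]) stool();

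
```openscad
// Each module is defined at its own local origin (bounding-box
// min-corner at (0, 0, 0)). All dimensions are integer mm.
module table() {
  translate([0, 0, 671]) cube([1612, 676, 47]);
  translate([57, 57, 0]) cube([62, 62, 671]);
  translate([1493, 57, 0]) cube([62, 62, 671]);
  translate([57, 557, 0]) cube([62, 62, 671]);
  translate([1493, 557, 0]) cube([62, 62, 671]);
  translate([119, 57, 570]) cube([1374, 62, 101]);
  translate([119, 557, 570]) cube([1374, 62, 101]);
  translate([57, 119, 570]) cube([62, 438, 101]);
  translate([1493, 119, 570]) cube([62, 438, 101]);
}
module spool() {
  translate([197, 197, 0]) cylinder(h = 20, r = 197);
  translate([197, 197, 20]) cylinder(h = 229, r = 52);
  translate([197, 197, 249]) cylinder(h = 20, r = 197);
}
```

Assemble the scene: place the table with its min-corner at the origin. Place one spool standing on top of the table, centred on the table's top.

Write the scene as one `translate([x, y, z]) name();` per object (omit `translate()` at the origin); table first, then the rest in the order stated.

table();
translate([609, 141, 718]) spool();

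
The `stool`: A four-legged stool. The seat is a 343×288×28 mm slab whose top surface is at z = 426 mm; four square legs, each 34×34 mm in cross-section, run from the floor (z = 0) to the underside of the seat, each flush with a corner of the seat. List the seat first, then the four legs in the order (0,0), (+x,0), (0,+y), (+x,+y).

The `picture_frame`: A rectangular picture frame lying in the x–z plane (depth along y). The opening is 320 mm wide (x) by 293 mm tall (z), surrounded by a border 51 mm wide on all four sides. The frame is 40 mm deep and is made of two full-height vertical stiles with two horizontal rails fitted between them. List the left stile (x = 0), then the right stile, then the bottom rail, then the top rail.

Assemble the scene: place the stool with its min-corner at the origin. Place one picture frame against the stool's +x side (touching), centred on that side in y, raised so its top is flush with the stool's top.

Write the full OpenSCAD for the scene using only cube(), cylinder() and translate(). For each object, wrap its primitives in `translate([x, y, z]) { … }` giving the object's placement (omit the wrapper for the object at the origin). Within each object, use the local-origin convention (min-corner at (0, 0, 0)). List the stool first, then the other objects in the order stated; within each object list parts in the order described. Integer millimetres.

translate([0, 0, 398]) cube([343, 288, 28]);
cube([34, 34, 398]);
translate([309, 0, 0]) cube([34, 34, 398]);
translate([0, 254, 0]) cube([34, 34, 398]);
translate([309, 254, 0]) cube([34, 34, 398]);
translate([343, 124, 31]) {
  cube([51, 40, 395]);
  translate([371, 0, 0]) cube([51, 40, 395]);
  translate([51, 0, 0]) cube([320, 40, 51]);
  translate([51, 0, 344]) cube([320, 40, 51]);
}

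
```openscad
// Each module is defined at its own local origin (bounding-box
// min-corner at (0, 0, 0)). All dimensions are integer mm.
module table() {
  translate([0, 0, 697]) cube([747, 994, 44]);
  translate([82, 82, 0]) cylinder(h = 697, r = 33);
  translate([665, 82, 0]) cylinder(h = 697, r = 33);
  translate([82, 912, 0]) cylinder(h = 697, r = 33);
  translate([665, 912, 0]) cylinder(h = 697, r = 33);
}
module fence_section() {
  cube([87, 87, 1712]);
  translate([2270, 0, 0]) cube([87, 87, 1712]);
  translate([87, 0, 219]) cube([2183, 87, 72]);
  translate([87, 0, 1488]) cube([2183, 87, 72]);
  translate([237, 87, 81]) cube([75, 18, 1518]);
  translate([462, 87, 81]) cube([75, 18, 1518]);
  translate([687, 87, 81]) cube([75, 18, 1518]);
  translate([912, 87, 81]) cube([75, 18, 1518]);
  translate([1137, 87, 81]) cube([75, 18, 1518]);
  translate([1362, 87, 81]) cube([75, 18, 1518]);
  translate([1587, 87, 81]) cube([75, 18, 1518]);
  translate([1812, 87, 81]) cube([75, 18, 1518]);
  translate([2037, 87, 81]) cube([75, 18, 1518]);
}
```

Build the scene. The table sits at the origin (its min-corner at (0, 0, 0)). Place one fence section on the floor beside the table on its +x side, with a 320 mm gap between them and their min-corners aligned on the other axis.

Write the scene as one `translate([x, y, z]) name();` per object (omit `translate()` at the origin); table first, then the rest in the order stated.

table();
translate([1067, 0, 0]) fence_section();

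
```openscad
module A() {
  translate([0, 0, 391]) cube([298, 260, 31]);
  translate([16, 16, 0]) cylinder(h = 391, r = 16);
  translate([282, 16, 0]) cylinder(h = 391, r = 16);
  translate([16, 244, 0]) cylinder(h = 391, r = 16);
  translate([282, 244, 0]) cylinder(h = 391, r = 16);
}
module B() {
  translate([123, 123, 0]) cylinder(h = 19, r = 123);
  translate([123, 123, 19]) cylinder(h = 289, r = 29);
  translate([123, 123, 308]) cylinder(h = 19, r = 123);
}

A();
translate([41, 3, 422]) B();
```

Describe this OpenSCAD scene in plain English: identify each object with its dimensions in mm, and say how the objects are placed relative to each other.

A is a simple wooden stool: a rectangular seat 298 mm (x) by 260 mm (y), 31 mm thick, top face at z = 422 mm, on four round legs, each 32 mm in diameter. The legs rest on z = 0, each leg's axis is inset half a diameter from the nearest pair of seat edges (so the leg's bounding box is flush with the corner).

B is a spool: two coaxial disc flanges of radius 123 mm and thickness 19 mm, joined by a core cylinder of radius 29 mm and height 289 mm. The lower flange rests on z = 0 and the three cylinders share a vertical axis.

The spool is on top of the stool.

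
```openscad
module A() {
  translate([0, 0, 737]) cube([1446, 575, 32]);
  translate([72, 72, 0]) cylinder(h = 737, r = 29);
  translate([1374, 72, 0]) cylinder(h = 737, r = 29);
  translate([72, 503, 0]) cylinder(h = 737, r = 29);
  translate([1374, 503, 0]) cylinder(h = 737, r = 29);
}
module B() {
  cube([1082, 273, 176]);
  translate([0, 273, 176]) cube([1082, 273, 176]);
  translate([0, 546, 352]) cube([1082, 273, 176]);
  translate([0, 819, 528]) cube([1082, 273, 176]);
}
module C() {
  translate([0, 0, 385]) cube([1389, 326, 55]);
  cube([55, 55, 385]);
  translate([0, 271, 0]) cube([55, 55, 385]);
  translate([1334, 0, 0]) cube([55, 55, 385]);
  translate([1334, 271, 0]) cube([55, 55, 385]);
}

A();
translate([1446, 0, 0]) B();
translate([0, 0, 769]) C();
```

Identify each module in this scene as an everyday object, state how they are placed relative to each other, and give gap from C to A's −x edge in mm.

A is a table. B is a staircase. C is a bench. The staircase is against the table's +x side, with their −y faces flush. The bench is on top of the table. The gap from the bench to the table's −x edge is 0 mm.

The bench's min-x is at 0; the table's min-x is 0; gap = 0 mm.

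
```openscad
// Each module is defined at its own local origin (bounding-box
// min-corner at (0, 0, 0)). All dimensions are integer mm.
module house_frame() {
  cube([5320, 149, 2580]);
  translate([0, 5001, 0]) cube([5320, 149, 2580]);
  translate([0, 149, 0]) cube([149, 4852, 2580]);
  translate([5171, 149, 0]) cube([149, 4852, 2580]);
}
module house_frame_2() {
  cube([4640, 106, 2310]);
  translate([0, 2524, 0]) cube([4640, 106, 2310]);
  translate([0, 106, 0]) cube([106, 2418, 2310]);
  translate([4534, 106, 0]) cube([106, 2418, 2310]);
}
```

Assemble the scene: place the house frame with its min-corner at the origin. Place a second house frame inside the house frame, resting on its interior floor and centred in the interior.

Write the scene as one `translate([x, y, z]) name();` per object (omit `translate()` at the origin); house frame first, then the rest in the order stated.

house_frame();
translate([340, 1260, 0]) house_frame_2();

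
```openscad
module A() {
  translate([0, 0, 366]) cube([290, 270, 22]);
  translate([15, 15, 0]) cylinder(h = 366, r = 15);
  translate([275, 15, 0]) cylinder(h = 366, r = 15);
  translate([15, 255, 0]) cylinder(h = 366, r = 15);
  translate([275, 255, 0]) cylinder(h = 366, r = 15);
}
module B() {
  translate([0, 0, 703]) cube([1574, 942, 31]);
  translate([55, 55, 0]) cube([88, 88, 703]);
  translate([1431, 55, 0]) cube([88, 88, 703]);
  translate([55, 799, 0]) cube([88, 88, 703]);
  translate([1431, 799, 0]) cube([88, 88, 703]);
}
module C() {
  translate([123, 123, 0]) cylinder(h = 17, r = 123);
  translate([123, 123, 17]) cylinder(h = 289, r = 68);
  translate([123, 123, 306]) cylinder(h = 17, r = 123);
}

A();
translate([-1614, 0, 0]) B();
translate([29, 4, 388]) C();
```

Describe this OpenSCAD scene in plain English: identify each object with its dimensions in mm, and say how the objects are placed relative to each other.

A is a simple wooden stool: a rectangular seat 290 mm (x) by 270 mm (y), 22 mm thick, top face at z = 388 mm, on four round legs, each 30 mm in diameter. The legs rest on z = 0, each leg's axis is inset half a diameter from the nearest pair of seat edges (so the leg's bounding box is flush with the corner).

B is a table: top 1574 mm (x) × 942 mm (y), 31 mm thick, upper face at z = 734 mm, on four 88×88 mm square legs, each inset 55 mm from the nearest pair of top edges, running from z = 0 to the bottom of the top.

C is a spool: two coaxial disc flanges of radius 123 mm and thickness 17 mm, joined by a core cylinder of radius 68 mm and height 289 mm. The lower flange rests on z = 0 and the three cylinders share a vertical axis.

The table is on the floor beside the stool on its −x side. The spool is on top of the stool.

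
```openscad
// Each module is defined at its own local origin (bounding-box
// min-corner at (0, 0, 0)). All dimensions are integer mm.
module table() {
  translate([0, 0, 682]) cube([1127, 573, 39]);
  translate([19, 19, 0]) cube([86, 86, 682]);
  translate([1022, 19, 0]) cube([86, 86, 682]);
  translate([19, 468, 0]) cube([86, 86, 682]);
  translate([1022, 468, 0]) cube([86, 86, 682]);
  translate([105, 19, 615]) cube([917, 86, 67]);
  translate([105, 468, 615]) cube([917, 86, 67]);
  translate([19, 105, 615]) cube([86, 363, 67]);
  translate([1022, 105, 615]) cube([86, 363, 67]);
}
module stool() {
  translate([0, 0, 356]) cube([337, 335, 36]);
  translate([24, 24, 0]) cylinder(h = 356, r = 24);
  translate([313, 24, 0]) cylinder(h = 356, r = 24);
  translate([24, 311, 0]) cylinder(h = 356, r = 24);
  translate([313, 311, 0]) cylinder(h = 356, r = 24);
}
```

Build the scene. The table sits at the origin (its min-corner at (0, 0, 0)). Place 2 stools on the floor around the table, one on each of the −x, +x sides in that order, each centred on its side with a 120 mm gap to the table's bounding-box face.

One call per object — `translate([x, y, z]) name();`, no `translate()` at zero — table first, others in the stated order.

table();
translate([-457, 119, 0]) stool();
translate([1247, 119, 0]) stool();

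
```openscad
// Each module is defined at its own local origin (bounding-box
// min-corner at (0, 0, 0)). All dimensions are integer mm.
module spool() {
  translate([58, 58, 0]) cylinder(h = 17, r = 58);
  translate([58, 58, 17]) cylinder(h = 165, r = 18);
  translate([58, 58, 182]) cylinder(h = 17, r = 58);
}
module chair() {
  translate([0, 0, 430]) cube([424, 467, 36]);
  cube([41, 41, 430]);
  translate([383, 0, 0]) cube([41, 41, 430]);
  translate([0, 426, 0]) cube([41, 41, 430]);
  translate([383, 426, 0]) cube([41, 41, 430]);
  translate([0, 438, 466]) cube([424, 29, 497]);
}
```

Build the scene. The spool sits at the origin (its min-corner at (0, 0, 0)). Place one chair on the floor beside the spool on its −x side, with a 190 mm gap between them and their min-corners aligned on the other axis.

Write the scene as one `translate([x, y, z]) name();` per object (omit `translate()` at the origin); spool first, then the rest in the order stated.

spool();
translate([-614, 0, 0]) chair();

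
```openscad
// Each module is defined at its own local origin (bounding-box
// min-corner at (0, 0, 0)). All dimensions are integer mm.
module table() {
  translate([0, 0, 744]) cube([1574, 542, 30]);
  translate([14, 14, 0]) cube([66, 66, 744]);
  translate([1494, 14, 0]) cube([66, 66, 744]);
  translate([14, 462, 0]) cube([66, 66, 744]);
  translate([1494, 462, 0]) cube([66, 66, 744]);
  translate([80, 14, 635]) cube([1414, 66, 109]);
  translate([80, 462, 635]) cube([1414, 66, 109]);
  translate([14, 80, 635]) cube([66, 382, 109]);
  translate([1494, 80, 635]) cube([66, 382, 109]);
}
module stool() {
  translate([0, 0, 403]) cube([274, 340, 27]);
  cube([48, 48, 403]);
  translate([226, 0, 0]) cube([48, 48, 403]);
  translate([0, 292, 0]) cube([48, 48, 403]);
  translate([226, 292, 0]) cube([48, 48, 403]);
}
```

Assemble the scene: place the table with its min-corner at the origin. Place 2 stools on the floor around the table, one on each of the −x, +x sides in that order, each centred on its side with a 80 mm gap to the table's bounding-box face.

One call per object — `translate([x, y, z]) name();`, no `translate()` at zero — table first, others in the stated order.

table();
translate([-354, 101, 0]) stool();
translate([1654, 101, 0]) stool();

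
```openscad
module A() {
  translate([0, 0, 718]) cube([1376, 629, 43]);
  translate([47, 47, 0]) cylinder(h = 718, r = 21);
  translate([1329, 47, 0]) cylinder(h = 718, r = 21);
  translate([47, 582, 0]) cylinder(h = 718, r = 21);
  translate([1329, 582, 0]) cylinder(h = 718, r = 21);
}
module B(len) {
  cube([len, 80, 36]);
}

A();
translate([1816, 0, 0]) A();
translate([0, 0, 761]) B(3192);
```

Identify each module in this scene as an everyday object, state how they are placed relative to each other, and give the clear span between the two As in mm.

Second table starts at x = 1816; first ends at x = 1376; clear span = 1816 − 1376 = 440 mm.

A is a table. B is a beam. A beam spans the tops of two tables. The clear span between the two tables is 440 mm.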